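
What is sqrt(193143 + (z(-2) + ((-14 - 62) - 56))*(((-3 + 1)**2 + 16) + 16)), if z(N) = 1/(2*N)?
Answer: sqrt(188382) ≈ 434.03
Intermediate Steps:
z(N) = 1/(2*N)
sqrt(193143 + (z(-2) + ((-14 - 62) - 56))*(((-3 + 1)**2 + 16) + 16)) = sqrt(193143 + ((1/2)/(-2) + ((-14 - 62) - 56))*(((-3 + 1)**2 + 16) + 16)) = sqrt(193143 + ((1/2)*(-1/2) + (-76 - 56))*(((-2)**2 + 16) + 16)) = sqrt(193143 + (-1/4 - 132)*((4 + 16) + 16)) = sqrt(193143 - 529*(20 + 16)/4) = sqrt(193143 - 529/4*36) = sqrt(193143 - 4761) = sqrt(188382)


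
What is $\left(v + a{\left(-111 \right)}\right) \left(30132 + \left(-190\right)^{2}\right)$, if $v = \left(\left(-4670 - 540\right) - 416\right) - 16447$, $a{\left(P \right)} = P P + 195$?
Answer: $-632979224$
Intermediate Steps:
$a{\left(P \right)} = 195 + P^{2}$ ($a{\left(P \right)} = P^{2} + 195 = 195 + P^{2}$)
$v = -22073$ ($v = \left(\left(-4670 - 540\right) - 416\right) - 16447 = \left(-5210 - 416\right) - 16447 = -5626 - 16447 = -22073$)
$\left(v + a{\left(-111 \right)}\right) \left(30132 + \left(-190\right)^{2}\right) = \left(-22073 + \left(195 + \left(-111\right)^{2}\right)\right) \left(30132 + \left(-190\right)^{2}\right) = \left(-22073 + \left(195 + 12321\right)\right) \left(30132 + 36100\right) = \left(-22073 + 12516\right) 66232 = \left(-9557\right) 66232 = -632979224$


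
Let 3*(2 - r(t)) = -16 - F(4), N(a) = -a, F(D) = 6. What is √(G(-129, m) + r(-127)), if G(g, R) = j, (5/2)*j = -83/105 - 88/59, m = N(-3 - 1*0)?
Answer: √35907046/2065 ≈ 2.9018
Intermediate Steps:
m = 3 (m = -(-3 - 1*0) = -(-3 + 0) = -1*(-3) = 3)
r(t) = 28/3 (r(t) = 2 - (-16 - 1*6)/3 = 2 - (-16 - 6)/3 = 2 - ⅓*(-22) = 2 + 22/3 = 28/3)
j = -28274/30975 (j = 2*(-83/105 - 88/59)/5 = (⅖)*(-14137/6195) = -28274/30975 ≈ -0.91280)
G(g, R) = -28274/30975
√(G(-129, m) + r(-127)) = √(-28274/30975 + 28/3) = √(86942/10325) = √35907046/2065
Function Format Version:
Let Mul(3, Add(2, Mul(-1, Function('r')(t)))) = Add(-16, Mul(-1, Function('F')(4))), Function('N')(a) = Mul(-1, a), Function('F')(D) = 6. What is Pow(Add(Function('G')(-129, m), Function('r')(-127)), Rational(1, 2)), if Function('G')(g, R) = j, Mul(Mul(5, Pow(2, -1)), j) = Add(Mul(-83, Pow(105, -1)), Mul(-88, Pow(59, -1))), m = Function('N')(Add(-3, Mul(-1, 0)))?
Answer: Mul(Rational(1, 2065), Pow(35907046, Rational(1, 2))) ≈ 2.9018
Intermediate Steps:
m = 3 (m = Mul(-1, Add(-3, Mul(-1, 0))) = Mul(-1, Add(-3, 0)) = Mul(-1, -3) = 3)
Function('r')(t) = Rational(28, 3) (Function('r')(t) = Add(2, Mul(Rational(-1, 3), Add(-16, Mul(-1, 6)))) = Add(2, Mul(Rational(-1, 3), Add(-16, -6))) = Add(2, Mul(Rational(-1, 3), -22)) = Add(2, Rational(22, 3)) = Rational(28, 3))
j = Rational(-28274, 30975) (j = Mul(Rational(2, 5), Add(Mul(-83, Pow(105, -1)), Mul(-88, Pow(59, -1)))) = Mul(Rational(2, 5), Add(Mul(-83, Rational(1, 105)), Mul(-88, Rational(1, 59)))) = Mul(Rational(2, 5), Add(Rational(-83, 105), Rational(-88, 59))) = Mul(Rational(2, 5), Rational(-14137, 6195)) = Rational(-28274, 30975) ≈ -0.91280)
Function('G')(g, R) = Rational(-28274, 30975)
Pow(Add(Function('G')(-129, m), Function('r')(-127)), Rational(1, 2)) = Pow(Add(Rational(-28274, 30975), Rational(28, 3)), Rational(1, 2)) = Pow(Rational(86942, 10325), Rational(1, 2)) = Mul(Rational(1, 2065), Pow(35907046, Rational(1, 2)))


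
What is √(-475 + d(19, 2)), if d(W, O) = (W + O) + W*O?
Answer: 4*I*√26 ≈ 20.396*I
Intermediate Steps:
d(W, O) = O + W + O*W (d(W, O) = (O + W) + O*W = O + W + O*W)
√(-475 + d(19, 2)) = √(-475 + (2 + 19 + 2*19)) = √(-475 + (2 + 19 + 38)) = √(-475 + 59) = √(-416) = 4*I*√26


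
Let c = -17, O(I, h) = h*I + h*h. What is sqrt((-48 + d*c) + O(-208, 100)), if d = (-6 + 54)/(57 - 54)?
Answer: 4*I*sqrt(695) ≈ 105.45*I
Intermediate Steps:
O(I, h) = h**2 + I*h (O(I, h) = I*h + h**2 = h**2 + I*h)
d = 16 (d = 48/3 = 48*(1/3) = 16)
sqrt((-48 + d*c) + O(-208, 100)) = sqrt((-48 + 16*(-17)) + 100*(-208 + 100)) = sqrt((-48 - 272) + 100*(-108)) = sqrt(-320 - 10800) = sqrt(-11120) = 4*I*sqrt(695)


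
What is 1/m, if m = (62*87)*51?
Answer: 1/275094 ≈ 3.6351e-6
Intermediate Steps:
m = 275094 (m = 5394*51 = 275094)
1/m = 1/275094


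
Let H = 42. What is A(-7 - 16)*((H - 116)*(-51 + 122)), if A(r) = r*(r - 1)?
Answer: -2900208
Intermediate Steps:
A(r) = r*(-1 + r)
A(-7 - 16)*((H - 116)*(-51 + 122)) = ((-7 - 16)*(-1 + (-7 - 16)))*((42 - 116)*(-51 + 122)) = (-23*(-1 - 23))*(-74*71) = -23*(-24)*(-5254) = 552*(-5254) = -2900208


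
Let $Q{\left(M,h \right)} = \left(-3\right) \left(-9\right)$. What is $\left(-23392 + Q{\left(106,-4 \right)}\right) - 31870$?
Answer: $-55235$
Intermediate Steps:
$Q{\left(M,h \right)} = 27$
$\left(-23392 + Q{\left(106,-4 \right)}\right) - 31870 = \left(-23392 + 27\right) - 31870 = -23365 - 31870 = -55235$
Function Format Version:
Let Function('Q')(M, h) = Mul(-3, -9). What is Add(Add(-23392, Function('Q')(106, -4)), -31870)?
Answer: -55235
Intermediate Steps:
Function('Q')(M, h) = 27
Add(Add(-23392, Function('Q')(106, -4)), -31870) = Add(Add(-23392, 27), -31870) = Add(-23365, -31870) = -55235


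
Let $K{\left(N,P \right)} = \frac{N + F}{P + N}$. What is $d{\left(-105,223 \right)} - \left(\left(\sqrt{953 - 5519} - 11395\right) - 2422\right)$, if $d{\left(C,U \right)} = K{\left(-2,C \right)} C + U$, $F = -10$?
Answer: $\frac{1501020}{107} - i \sqrt{4566} \approx 14028.0 - 67.572 i$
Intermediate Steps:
$K{\left(N,P \right)} = \frac{-10 + N}{N + P}$ ($K{\left(N,P \right)} = \frac{N - 10}{P + N} = \frac{-10 + N}{N + P}$)
$d{\left(C,U \right)} = U - \frac{12 C}{-2 + C}$ ($d{\left(C,U \right)} = \frac{-10 - 2}{-2 + C} C + U = \frac{1}{-2 + C} \left(-12\right) C + U = - \frac{12}{-2 + C} C + U = - \frac{12 C}{-2 + C} + U = U - \frac{12 C}{-2 + C}$)
$d{\left(-105,223 \right)} - \left(\left(\sqrt{953 - 5519} - 11395\right) - 2422\right) = \frac{\left(-12\right) \left(-105\right) + 223 \left(-2 - 105\right)}{-2 - 105} - \left(\left(\sqrt{953 - 5519} - 11395\right) - 2422\right) = \frac{1260 + 223 \left(-107\right)}{-107} - \left(\left(\sqrt{-4566} - 11395\right) - 2422\right) = - \frac{1260 - 23861}{107} - \left(\left(i \sqrt{4566} - 11395\right) - 2422\right) = \left(- \frac{1}{107}\right) \left(-22601\right) - \left(\left(-11395 + i \sqrt{4566}\right) - 2422\right) = \frac{22601}{107} - \left(-13817 + i \sqrt{4566}\right) = \frac{22601}{107} + \left(13817 - i \sqrt{4566}\right) = \frac{1501020}{107} - i \sqrt{4566}$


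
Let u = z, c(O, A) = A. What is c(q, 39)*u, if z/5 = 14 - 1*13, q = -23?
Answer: 195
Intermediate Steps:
z = 5 (z = 5*(14 - 1*13) = 5*(14 - 13) = 5*1 = 5)
u = 5
c(q, 39)*u = 39*5 = 195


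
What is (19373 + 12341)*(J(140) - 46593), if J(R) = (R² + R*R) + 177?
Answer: -228848224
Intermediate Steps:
J(R) = 177 + 2*R² (J(R) = (R² + R²) + 177 = 2*R² + 177 = 177 + 2*R²)
(19373 + 12341)*(J(140) - 46593) = (19373 + 12341)*((177 + 2*140²) - 46593) = 31714*((177 + 2*19600) - 46593) = 31714*((177 + 39200) - 46593) = 31714*(39377 - 46593) = 31714*(-7216) = -228848224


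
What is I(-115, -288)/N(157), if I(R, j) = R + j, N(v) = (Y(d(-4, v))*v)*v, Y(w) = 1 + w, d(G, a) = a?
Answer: -403/3894542 ≈ -0.00010348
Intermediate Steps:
N(v) = v²*(1 + v) (N(v) = ((1 + v)*v)*v = (v*(1 + v))*v = v²*(1 + v))
I(-115, -288)/N(157) = (-115 - 288)/((157²*(1 + 157))) = -403/(24649*158) = -403/3894542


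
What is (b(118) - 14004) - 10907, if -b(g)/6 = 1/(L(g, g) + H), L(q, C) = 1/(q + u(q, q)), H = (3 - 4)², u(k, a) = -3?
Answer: -1445183/58 ≈ -24917.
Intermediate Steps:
H = 1 (H = (-1)² = 1)
L(q, C) = 1/(-3 + q) (L(q, C) = 1/(q - 3) = 1/(-3 + q))
b(g) = -6/(1 + 1/(-3 + g)) (b(g) = -6/(1/(-3 + g) + 1) = -6/(1 + 1/(-3 + g)))
(b(118) - 14004) - 10907 = (6*(3 - 1*118)/(-2 + 118) - 14004) - 10907 = (6*(3 - 118)/116 - 14004) - 10907 = (6*(1/116)*(-115) - 14004) - 10907 = (-345/58 - 14004) - 10907 = -812577/58 - 10907 = -1445183/58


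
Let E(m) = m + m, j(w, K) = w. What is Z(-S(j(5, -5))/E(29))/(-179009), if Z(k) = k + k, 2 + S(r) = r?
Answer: 3/5191261 ≈ 5.7789e-7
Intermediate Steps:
S(r) = -2 + r
E(m) = 2*m
Z(k) = 2*k
Z(-S(j(5, -5))/E(29))/(-179009) = (2*(-(-2 + 5)/(2*29)))/(-179009) = (2*(-3/58))*(-1/179009) = -3/29*(-1/179009) = 3/5191261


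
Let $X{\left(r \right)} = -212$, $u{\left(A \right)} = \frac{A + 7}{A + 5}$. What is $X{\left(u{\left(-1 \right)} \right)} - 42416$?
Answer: $-42628$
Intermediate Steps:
$u{\left(A \right)} = \frac{7 + A}{5 + A}$
$X{\left(u{\left(-1 \right)} \right)} - 42416 = -212 - 42416 = -42628$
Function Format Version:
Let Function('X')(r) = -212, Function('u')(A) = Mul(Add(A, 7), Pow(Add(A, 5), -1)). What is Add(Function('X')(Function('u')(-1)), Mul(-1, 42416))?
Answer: -42628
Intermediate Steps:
Function('u')(A) = Mul(Pow(Add(5, A), -1), Add(7, A)) (Function('u')(A) = Mul(Add(7, A), Pow(Add(5, A), -1)) = Mul(Pow(Add(5, A), -1), Add(7, A)))
Add(Function('X')(Function('u')(-1)), Mul(-1, 42416)) = Add(-212, Mul(-1, 42416)) = Add(-212, -42416) = -42628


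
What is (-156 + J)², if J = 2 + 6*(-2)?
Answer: 27556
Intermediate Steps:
J = -10 (J = 2 - 12 = -10)
(-156 + J)² = (-156 - 10)² = (-166)² = 27556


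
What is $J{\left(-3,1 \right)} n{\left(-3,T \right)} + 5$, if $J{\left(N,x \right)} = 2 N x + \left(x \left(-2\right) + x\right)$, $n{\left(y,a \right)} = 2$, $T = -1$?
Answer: $-9$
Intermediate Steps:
$J{\left(N,x \right)} = - x + 2 N x$ ($J{\left(N,x \right)} = 2 N x + \left(- 2 x + x\right) = 2 N x - x = - x + 2 N x$)
$J{\left(-3,1 \right)} n{\left(-3,T \right)} + 5 = 1 \left(-1 + 2 \left(-3\right)\right) 2 + 5 = 1 \left(-1 - 6\right) 2 + 5 = 1 \left(-7\right) 2 + 5 = \left(-7\right) 2 + 5 = -14 + 5 = -9$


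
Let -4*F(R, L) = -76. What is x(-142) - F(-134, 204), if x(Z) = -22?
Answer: -41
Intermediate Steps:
F(R, L) = 19 (F(R, L) = -¼*(-76) = 19)
x(-142) - F(-134, 204) = -22 - 1*19 = -22 - 19 = -41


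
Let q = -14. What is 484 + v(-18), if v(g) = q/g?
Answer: 4363/9 ≈ 484.78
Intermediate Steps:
v(g) = -14/g
484 + v(-18) = 484 - 14/(-18) = 484 - 14*(-1/18) = 484 + 7/9 = 4363/9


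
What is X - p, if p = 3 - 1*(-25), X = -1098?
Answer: -1126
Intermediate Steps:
p = 28 (p = 3 + 25 = 28)
X - p = -1098 - 1*28 = -1098 - 28 = -1126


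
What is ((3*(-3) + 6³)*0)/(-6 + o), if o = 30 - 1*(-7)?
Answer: 0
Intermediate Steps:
o = 37 (o = 30 + 7 = 37)
((3*(-3) + 6³)*0)/(-6 + o) = ((3*(-3) + 6³)*0)/(-6 + 37) = ((-9 + 216)*0)/31 = (207*0)*(1/31) = 0*(1/31) = 0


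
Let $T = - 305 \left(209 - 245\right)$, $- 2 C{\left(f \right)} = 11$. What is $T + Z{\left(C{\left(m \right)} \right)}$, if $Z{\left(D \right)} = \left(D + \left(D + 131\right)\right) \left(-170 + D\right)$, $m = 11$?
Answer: $-10080$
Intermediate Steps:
$C{\left(f \right)} = - \frac{11}{2}$ ($C{\left(f \right)} = \left(- \frac{1}{2}\right) 11 = - \frac{11}{2}$)
$Z{\left(D \right)} = \left(-170 + D\right) \left(131 + 2 D\right)$ ($Z{\left(D \right)} = \left(D + \left(131 + D\right)\right) \left(-170 + D\right) = \left(131 + 2 D\right) \left(-170 + D\right) = \left(-170 + D\right) \left(131 + 2 D\right)$)
$T = 10980$ ($T = \left(-305\right) \left(-36\right) = 10980$)
$T + Z{\left(C{\left(m \right)} \right)} = 10980 - \left(\frac{42241}{2} - \frac{121}{2}\right) = 10980 + \left(-22270 + \frac{2299}{2} + 2 \cdot \frac{121}{4}\right) = 10980 + \left(-22270 + \frac{2299}{2} + \frac{121}{2}\right) = 10980 - 21060 = -10080$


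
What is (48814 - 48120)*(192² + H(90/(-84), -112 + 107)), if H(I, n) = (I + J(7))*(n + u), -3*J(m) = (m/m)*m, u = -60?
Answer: 540481301/21 ≈ 2.5737e+7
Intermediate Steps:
J(m) = -m/3 (J(m) = -m/m*m/3 = -m/3)
H(I, n) = (-60 + n)*(-7/3 + I) (H(I, n) = (I - ⅓*7)*(n - 60) = (I - 7/3)*(-60 + n) = (-7/3 + I)*(-60 + n) = (-60 + n)*(-7/3 + I))
(48814 - 48120)*(192² + H(90/(-84), -112 + 107)) = (48814 - 48120)*(192² + (140 - 5400/(-84) - 7*(-112 + 107)/3 + (90/(-84))*(-112 + 107))) = 694*(36864 + (140 - 5400*(-1)/84 - 7/3*(-5) + (90*(-1/84))*(-5))) = 694*(36864 + (140 - 60*(-15/14) + 35/3 - 15/14*(-5))) = 694*(36864 + (140 + 450/7 + 35/3 + 75/14)) = 694*(36864 + 9295/42) = 694*(1557583/42) = 540481301/21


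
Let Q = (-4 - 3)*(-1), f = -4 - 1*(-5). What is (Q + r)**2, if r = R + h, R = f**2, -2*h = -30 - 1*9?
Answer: 3025/4 ≈ 756.25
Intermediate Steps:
f = 1 (f = -4 + 5 = 1)
h = 39/2 (h = -(-30 - 1*9)/2 = -(-30 - 9)/2 = -1/2*(-39) = 39/2 ≈ 19.500)
R = 1 (R = 1**2 = 1)
r = 41/2 (r = 1 + 39/2 = 41/2 ≈ 20.500)
Q = 7 (Q = -7*(-1) = 7)
(Q + r)**2 = (7 + 41/2)**2 = (55/2)**2 = 3025/4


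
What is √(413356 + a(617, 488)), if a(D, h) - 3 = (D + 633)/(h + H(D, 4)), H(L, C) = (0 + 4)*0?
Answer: √6152473481/122 ≈ 642.93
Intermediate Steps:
H(L, C) = 0 (H(L, C) = 4*0 = 0)
a(D, h) = 3 + (633 + D)/h (a(D, h) = 3 + (D + 633)/(h + 0) = 3 + (633 + D)/h)
√(413356 + a(617, 488)) = √(413356 + (633 + 617 + 3*488)/488) = √(413356 + (633 + 617 + 1464)/488) = √(413356 + (1/488)*2714) = √(413356 + 1357/244) = √(100860221/244) = √6152473481/122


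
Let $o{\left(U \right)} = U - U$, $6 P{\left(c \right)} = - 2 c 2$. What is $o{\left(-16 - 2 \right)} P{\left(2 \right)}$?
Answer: $0$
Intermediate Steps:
$P{\left(c \right)} = - \frac{2 c}{3}$ ($P{\left(c \right)} = \frac{- 2 c 2}{6} = \frac{\left(-4\right) c}{6} = - \frac{2 c}{3}$)
$o{\left(U \right)} = 0$
$o{\left(-16 - 2 \right)} P{\left(2 \right)} = 0 \left(\left(- \frac{2}{3}\right) 2\right) = 0 \left(- \frac{4}{3}\right) = 0$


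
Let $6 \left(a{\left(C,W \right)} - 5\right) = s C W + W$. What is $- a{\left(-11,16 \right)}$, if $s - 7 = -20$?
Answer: $-389$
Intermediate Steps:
$s = -13$ ($s = 7 - 20 = -13$)
$a{\left(C,W \right)} = 5 + \frac{W}{6} - \frac{13 C W}{6}$ ($a{\left(C,W \right)} = 5 + \frac{- 13 C W + W}{6} = 5 + \frac{W - 13 C W}{6} = 5 - \left(- \frac{W}{6} + \frac{13 C W}{6}\right) = 5 + \frac{W}{6} - \frac{13 C W}{6}$)
$- a{\left(-11,16 \right)} = - (5 + \frac{1}{6} \cdot 16 - \left(- \frac{143}{6}\right) 16) = - (5 + \frac{8}{3} + \frac{1144}{3}) = \left(-1\right) 389 = -389$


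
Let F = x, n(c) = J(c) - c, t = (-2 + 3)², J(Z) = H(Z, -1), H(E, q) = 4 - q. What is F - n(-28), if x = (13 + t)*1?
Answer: -19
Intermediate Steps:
J(Z) = 5 (J(Z) = 4 - 1*(-1) = 4 + 1 = 5)
t = 1 (t = 1² = 1)
n(c) = 5 - c
x = 14 (x = (13 + 1)*1 = 14*1 = 14)
F = 14
F - n(-28) = 14 - (5 - 1*(-28)) = 14 - (5 + 28) = 14 - 1*33 = 14 - 33 = -19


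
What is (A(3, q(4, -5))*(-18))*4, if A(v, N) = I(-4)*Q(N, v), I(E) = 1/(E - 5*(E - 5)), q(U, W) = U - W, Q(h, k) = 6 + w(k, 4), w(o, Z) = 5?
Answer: -792/41 ≈ -19.317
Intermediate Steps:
Q(h, k) = 11 (Q(h, k) = 6 + 5 = 11)
I(E) = 1/(25 - 4*E) (I(E) = 1/(E - 5*(-5 + E)) = 1/(E + (25 - 5*E)) = 1/(25 - 4*E))
A(v, N) = 11/41 (A(v, N) = -1/(-25 + 4*(-4))*11 = -1/(-25 - 16)*11 = -1/(-41)*11 = -1*(-1/41)*11 = (1/41)*11 = 11/41)
(A(3, q(4, -5))*(-18))*4 = ((11/41)*(-18))*4 = -198/41*4 = -792/41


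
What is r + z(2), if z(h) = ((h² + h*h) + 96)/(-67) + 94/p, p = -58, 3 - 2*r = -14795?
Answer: 14370092/1943 ≈ 7395.8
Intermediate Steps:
r = 7399 (r = 3/2 - ½*(-14795) = 3/2 + 14795/2 = 7399)
z(h) = -5933/1943 - 2*h²/67 (z(h) = ((h² + h*h) + 96)/(-67) + 94/(-58) = ((h² + h²) + 96)*(-1/67) + 94*(-1/58) = (2*h² + 96)*(-1/67) - 47/29 = (96 + 2*h²)*(-1/67) - 47/29 = (-96/67 - 2*h²/67) - 47/29 = -5933/1943 - 2*h²/67)
r + z(2) = 7399 + (-5933/1943 - 2/67*2²) = 7399 + (-5933/1943 - 2/67*4) = 7399 + (-5933/1943 - 8/67) = 7399 - 6165/1943 = 14370092/1943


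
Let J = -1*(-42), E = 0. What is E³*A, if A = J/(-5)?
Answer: 0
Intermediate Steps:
J = 42
A = -42/5 (A = 42/(-5) = 42*(-⅕) = -42/5 ≈ -8.4000)
E³*A = 0³*(-42/5) = 0*(-42/5) = 0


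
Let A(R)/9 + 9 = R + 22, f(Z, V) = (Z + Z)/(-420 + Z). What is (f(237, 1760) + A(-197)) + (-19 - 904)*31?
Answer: -1846567/61 ≈ -30272.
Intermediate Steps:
f(Z, V) = 2*Z/(-420 + Z) (f(Z, V) = (2*Z)/(-420 + Z) = 2*Z/(-420 + Z))
A(R) = 117 + 9*R (A(R) = -81 + 9*(R + 22) = -81 + 9*(22 + R) = -81 + (198 + 9*R) = 117 + 9*R)
(f(237, 1760) + A(-197)) + (-19 - 904)*31 = (2*237/(-420 + 237) + (117 + 9*(-197))) + (-19 - 904)*31 = (2*237/(-183) + (117 - 1773)) - 923*31 = (2*237*(-1/183) - 1656) - 28613 = (-158/61 - 1656) - 28613 = -101174/61 - 28613 = -1846567/61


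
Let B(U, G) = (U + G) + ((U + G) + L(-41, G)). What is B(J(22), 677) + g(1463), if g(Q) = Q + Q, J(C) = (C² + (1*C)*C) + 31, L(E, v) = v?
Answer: 6955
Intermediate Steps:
J(C) = 31 + 2*C² (J(C) = (C² + C*C) + 31 = (C² + C²) + 31 = 2*C² + 31 = 31 + 2*C²)
g(Q) = 2*Q
B(U, G) = 2*U + 3*G (B(U, G) = (U + G) + ((U + G) + G) = (G + U) + ((G + U) + G) = (G + U) + (U + 2*G) = 2*U + 3*G)
B(J(22), 677) + g(1463) = (2*(31 + 2*22²) + 3*677) + 2*1463 = (2*(31 + 2*484) + 2031) + 2926 = (2*(31 + 968) + 2031) + 2926 = (2*999 + 2031) + 2926 = (1998 + 2031) + 2926 = 4029 + 2926 = 6955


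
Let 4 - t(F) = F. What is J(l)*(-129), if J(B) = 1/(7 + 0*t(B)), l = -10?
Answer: -129/7 ≈ -18.429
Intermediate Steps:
t(F) = 4 - F
J(B) = 1/7 (J(B) = 1/(7 + 0*(4 - B)) = 1/(7 + 0) = 1/7)
J(l)*(-129) = (1/7)*(-129) = -129/7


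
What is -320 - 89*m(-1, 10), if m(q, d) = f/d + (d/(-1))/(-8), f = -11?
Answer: -6667/20 ≈ -333.35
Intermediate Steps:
m(q, d) = -11/d + d/8 (m(q, d) = -11/d + (d/(-1))/(-8) = -11/d + (d*(-1))*(-⅛) = -11/d - d*(-⅛) = -11/d + d/8)
-320 - 89*m(-1, 10) = -320 - 89*(-11/10 + (⅛)*10) = -320 - 89*(-11*⅒ + 5/4) = -320 - 89*(-11/10 + 5/4) = -320 - 89*3/20 = -320 - 267/20 = -6667/20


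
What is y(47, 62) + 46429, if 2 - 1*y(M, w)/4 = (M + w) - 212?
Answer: 46849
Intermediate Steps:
y(M, w) = 856 - 4*M - 4*w (y(M, w) = 8 - 4*((M + w) - 212) = 8 - 4*(-212 + M + w) = 8 + (848 - 4*M - 4*w) = 856 - 4*M - 4*w)
y(47, 62) + 46429 = (856 - 4*47 - 4*62) + 46429 = (856 - 188 - 248) + 46429 = 420 + 46429 = 46849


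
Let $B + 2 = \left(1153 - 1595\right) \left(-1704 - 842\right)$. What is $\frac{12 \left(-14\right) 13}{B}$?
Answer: $- \frac{364}{187555} \approx -0.0019408$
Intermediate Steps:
$B = 1125330$ ($B = -2 + \left(1153 - 1595\right) \left(-1704 - 842\right) = -2 - -1125332 = -2 + 1125332 = 1125330$)
$\frac{12 \left(-14\right) 13}{B} = \frac{12 \left(-14\right) 13}{1125330} = \left(-168\right) 13 \cdot \frac{1}{1125330} = \left(-2184\right) \frac{1}{1125330} = - \frac{364}{187555}$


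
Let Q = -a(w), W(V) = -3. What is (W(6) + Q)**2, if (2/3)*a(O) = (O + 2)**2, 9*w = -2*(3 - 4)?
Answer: 78961/729 ≈ 108.31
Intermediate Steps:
w = 2/9 (w = (-2*(3 - 4))/9 = (-2*(-1))/9 = (1/9)*2 = 2/9 ≈ 0.22222)
a(O) = 3*(2 + O)**2/2 (a(O) = 3*(O + 2)**2/2 = 3*(2 + O)**2/2)
Q = -200/27 (Q = -3*(2 + 2/9)**2/2 = -3*(20/9)**2/2 = -3*400/(2*81) = -1*200/27 = -200/27 ≈ -7.4074)
(W(6) + Q)**2 = (-3 - 200/27)**2 = (-281/27)**2 = 78961/729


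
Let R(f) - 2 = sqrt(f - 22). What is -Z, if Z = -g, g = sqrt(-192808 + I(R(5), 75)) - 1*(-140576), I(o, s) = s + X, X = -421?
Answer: 140576 + I*sqrt(193154) ≈ 1.4058e+5 + 439.49*I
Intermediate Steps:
R(f) = 2 + sqrt(-22 + f) (R(f) = 2 + sqrt(f - 22) = 2 + sqrt(-22 + f))
I(o, s) = -421 + s (I(o, s) = s - 421 = -421 + s)
g = 140576 + I*sqrt(193154) (g = sqrt(-192808 + (-421 + 75)) - 1*(-140576) = sqrt(-192808 - 346) + 140576 = sqrt(-193154) + 140576 = I*sqrt(193154) + 140576 = 140576 + I*sqrt(193154) ≈ 1.4058e+5 + 439.49*I)
Z = -140576 - I*sqrt(193154) (Z = -(140576 + I*sqrt(193154)) = -140576 - I*sqrt(193154) ≈ -1.4058e+5 - 439.49*I)
-Z = -(-140576 - I*sqrt(193154)) = 140576 + I*sqrt(193154)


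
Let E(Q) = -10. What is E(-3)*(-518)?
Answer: 5180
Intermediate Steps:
E(-3)*(-518) = -10*(-518) = 5180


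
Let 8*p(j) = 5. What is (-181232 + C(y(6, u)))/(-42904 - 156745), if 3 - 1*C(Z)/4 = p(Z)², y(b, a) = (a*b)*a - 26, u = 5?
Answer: 2899545/3194384 ≈ 0.90770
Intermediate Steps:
p(j) = 5/8 (p(j) = (⅛)*5 = 5/8)
y(b, a) = -26 + b*a² (y(b, a) = b*a² - 26 = -26 + b*a²)
C(Z) = 167/16 (C(Z) = 12 - 4*(5/8)² = 12 - 4*25/64 = 12 - 25/16 = 167/16)
(-181232 + C(y(6, u)))/(-42904 - 156745) = (-181232 + 167/16)/(-42904 - 156745) = -2899545/16/(-199649) = -2899545/16*(-1/199649) = 2899545/3194384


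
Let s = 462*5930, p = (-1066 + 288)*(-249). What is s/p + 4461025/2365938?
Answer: 1224344064355/76389040206 ≈ 16.028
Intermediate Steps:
p = 193722 (p = -778*(-249) = 193722)
s = 2739660
s/p + 4461025/2365938 = 2739660/193722 + 4461025/2365938 = 2739660*(1/193722) + 4461025*(1/2365938) = 456610/32287 + 4461025/2365938 = 1224344064355/76389040206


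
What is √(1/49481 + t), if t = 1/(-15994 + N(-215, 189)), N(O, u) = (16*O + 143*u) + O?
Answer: √20757561640662/365070818 ≈ 0.012480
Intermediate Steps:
N(O, u) = 17*O + 143*u
t = 1/7378 (t = 1/(-15994 + (17*(-215) + 143*189)) = 1/(-15994 + (-3655 + 27027)) = 1/(-15994 + 23372) = 1/7378 ≈ 0.00013554)
√(1/49481 + t) = √(1/49481 + 1/7378) = √(56859/365070818) = √20757561640662/365070818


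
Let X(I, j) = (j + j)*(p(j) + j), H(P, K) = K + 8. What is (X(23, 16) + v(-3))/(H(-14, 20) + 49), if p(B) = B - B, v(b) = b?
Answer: 509/77 ≈ 6.6104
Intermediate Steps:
H(P, K) = 8 + K
p(B) = 0
X(I, j) = 2*j² (X(I, j) = (j + j)*(0 + j) = (2*j)*j = 2*j²)
(X(23, 16) + v(-3))/(H(-14, 20) + 49) = (2*16² - 3)/((8 + 20) + 49) = (2*256 - 3)/(28 + 49) = (512 - 3)/77 = 509*(1/77) = 509/77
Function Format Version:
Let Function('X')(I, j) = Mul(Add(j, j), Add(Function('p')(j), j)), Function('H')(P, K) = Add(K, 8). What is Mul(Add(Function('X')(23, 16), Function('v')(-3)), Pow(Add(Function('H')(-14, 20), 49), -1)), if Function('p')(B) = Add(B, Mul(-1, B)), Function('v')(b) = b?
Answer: Rational(509, 77) ≈ 6.6104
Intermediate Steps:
Function('H')(P, K) = Add(8, K)
Function('p')(B) = 0
Function('X')(I, j) = Mul(2, Pow(j, 2)) (Function('X')(I, j) = Mul(Add(j, j), Add(0, j)) = Mul(Mul(2, j), j) = Mul(2, Pow(j, 2)))
Mul(Add(Function('X')(23, 16), Function('v')(-3)), Pow(Add(Function('H')(-14, 20), 49), -1)) = Mul(Add(Mul(2, Pow(16, 2)), -3), Pow(Add(Add(8, 20), 49), -1)) = Mul(Add(Mul(2, 256), -3), Pow(Add(28, 49), -1)) = Mul(Add(512, -3), Pow(77, -1)) = Mul(509, Rational(1, 77)) = Rational(509, 77)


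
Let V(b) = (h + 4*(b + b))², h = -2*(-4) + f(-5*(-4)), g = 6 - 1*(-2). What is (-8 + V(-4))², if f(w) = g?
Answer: 61504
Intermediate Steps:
g = 8 (g = 6 + 2 = 8)
f(w) = 8
h = 16 (h = -2*(-4) + 8 = 8 + 8 = 16)
V(b) = (16 + 8*b)² (V(b) = (16 + 4*(b + b))² = (16 + 4*(2*b))² = (16 + 8*b)²)
(-8 + V(-4))² = (-8 + 64*(2 - 4)²)² = (-8 + 64*(-2)²)² = (-8 + 64*4)² = (-8 + 256)² = 248² = 61504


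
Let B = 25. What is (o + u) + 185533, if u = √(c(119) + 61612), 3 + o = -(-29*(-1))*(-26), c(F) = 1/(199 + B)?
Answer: 186284 + √193215246/56 ≈ 1.8653e+5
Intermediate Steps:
c(F) = 1/224 (c(F) = 1/(199 + 25) = 1/224)
o = 751 (o = -3 - (-29*(-1))*(-26) = -3 - 29*(-26) = -3 - 1*(-754) = -3 + 754 = 751)
u = √193215246/56 (u = √(1/224 + 61612) = √(13801089/224) = √193215246/56 ≈ 248.22)
(o + u) + 185533 = (751 + √193215246/56) + 185533 = 186284 + √193215246/56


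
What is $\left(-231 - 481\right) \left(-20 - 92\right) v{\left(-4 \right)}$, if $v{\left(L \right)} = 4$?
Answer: $318976$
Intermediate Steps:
$\left(-231 - 481\right) \left(-20 - 92\right) v{\left(-4 \right)} = \left(-231 - 481\right) \left(-20 - 92\right) 4 = - 712 \left(\left(-112\right) 4\right) = \left(-712\right) \left(-448\right) = 318976$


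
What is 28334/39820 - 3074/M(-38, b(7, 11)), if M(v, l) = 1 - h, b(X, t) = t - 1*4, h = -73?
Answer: -30077491/736670 ≈ -40.829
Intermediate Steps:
b(X, t) = -4 + t (b(X, t) = t - 4 = -4 + t)
M(v, l) = 74 (M(v, l) = 1 - 1*(-73) = 1 + 73 = 74)
28334/39820 - 3074/M(-38, b(7, 11)) = 28334/39820 - 3074/74 = 28334*(1/39820) - 3074*1/74 = 14167/19910 - 1537/37 = -30077491/736670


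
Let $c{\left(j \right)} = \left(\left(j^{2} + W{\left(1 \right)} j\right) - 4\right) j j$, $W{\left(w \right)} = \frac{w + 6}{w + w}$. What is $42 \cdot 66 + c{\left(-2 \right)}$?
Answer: $2744$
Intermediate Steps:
$W{\left(w \right)} = \frac{6 + w}{2 w}$
$c{\left(j \right)} = j^{2} \left(-4 + j^{2} + \frac{7 j}{2}\right)$ ($c{\left(j \right)} = \left(\left(j^{2} + \frac{6 + 1}{2 \cdot 1} j\right) - 4\right) j j = \left(\left(j^{2} + \frac{1}{2} \cdot 1 \cdot 7 j\right) - 4\right) j j = \left(\left(j^{2} + \frac{7 j}{2}\right) - 4\right) j j = \left(-4 + j^{2} + \frac{7 j}{2}\right) j j = j \left(-4 + j^{2} + \frac{7 j}{2}\right) j = j^{2} \left(-4 + j^{2} + \frac{7 j}{2}\right)$)
$42 \cdot 66 + c{\left(-2 \right)} = 42 \cdot 66 + \left(-2\right)^{2} \left(-4 + \left(-2\right)^{2} + \frac{7}{2} \left(-2\right)\right) = 2772 + 4 \left(-4 + 4 - 7\right) = 2772 + 4 \left(-7\right) = 2772 - 28 = 2744$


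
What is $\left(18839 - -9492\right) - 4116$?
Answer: $24215$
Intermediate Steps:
$\left(18839 - -9492\right) - 4116 = \left(18839 + 9492\right) + \left(-4702 + 586\right) = 28331 - 4116 = 24215$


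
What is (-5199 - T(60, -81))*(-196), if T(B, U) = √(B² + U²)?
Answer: 1019004 + 588*√1129 ≈ 1.0388e+6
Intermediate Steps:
(-5199 - T(60, -81))*(-196) = (-5199 - √(60² + (-81)²))*(-196) = (-5199 - √(3600 + 6561))*(-196) = (-5199 - √10161)*(-196) = (-5199 - 3*√1129)*(-196) = 1019004 + 588*√1129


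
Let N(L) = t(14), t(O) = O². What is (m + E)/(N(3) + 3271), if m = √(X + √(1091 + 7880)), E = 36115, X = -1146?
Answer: 36115/3467 + √(-1146 + √8971)/3467 ≈ 10.417 + 0.009352*I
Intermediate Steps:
N(L) = 196 (N(L) = 14² = 196)
m = √(-1146 + √8971) (m = √(-1146 + √(1091 + 7880)) = √(-1146 + √8971) ≈ 32.424*I)
(m + E)/(N(3) + 3271) = (√(-1146 + √8971) + 36115)/(196 + 3271) = (36115 + √(-1146 + √8971))/3467 = (36115 + √(-1146 + √8971))*(1/3467) = 36115/3467 + √(-1146 + √8971)/3467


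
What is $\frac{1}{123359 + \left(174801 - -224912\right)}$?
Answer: $\frac{1}{523072} \approx 1.9118 \cdot 10^{-6}$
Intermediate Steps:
$\frac{1}{123359 + \left(174801 - -224912\right)} = \frac{1}{123359 + \left(174801 + 224912\right)} = \frac{1}{123359 + 399713} = \frac{1}{523072}$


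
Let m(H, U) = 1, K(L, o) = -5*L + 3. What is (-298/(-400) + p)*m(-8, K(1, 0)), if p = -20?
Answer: -3851/200 ≈ -19.255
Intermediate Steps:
K(L, o) = 3 - 5*L
(-298/(-400) + p)*m(-8, K(1, 0)) = (-298/(-400) - 20)*1 = (-298*(-1/400) - 20)*1 = (149/200 - 20)*1 = -3851/200*1 = -3851/200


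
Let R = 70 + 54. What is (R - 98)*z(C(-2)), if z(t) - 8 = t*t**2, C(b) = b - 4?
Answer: -5408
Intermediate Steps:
C(b) = -4 + b
R = 124
z(t) = 8 + t**3 (z(t) = 8 + t*t**2 = 8 + t**3)
(R - 98)*z(C(-2)) = (124 - 98)*(8 + (-4 - 2)**3) = 26*(8 + (-6)**3) = 26*(8 - 216) = 26*(-208) = -5408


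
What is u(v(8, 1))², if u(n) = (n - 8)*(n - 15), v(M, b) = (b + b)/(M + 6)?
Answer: 32718400/2401 ≈ 13627.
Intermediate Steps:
v(M, b) = 2*b/(6 + M) (v(M, b) = (2*b)/(6 + M) = 2*b/(6 + M))
u(n) = (-15 + n)*(-8 + n) (u(n) = (-8 + n)*(-15 + n) = (-15 + n)*(-8 + n))
u(v(8, 1))² = (120 + (2*1/(6 + 8))² - 46/(6 + 8))² = (120 + (2*1/14)² - 46/14)² = (120 + (2*1*(1/14))² - 46/14)² = (120 + (⅐)² - 23*⅐)² = (120 + 1/49 - 23/7)² = (5720/49)² = 32718400/2401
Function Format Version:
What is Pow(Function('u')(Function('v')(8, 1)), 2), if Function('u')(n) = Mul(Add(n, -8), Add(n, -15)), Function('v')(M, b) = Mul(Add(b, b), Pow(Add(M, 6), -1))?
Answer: Rational(32718400, 2401) ≈ 13627.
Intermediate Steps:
Function('v')(M, b) = Mul(2, b, Pow(Add(6, M), -1)) (Function('v')(M, b) = Mul(Mul(2, b), Pow(Add(6, M), -1)) = Mul(2, b, Pow(Add(6, M), -1)))
Function('u')(n) = Mul(Add(-15, n), Add(-8, n)) (Function('u')(n) = Mul(Add(-8, n), Add(-15, n)) = Mul(Add(-15, n), Add(-8, n)))
Pow(Function('u')(Function('v')(8, 1)), 2) = Pow(Add(120, Pow(Mul(2, 1, Pow(Add(6, 8), -1)), 2), Mul(-23, Mul(2, 1, Pow(Add(6, 8), -1)))), 2) = Pow(Add(120, Pow(Mul(2, 1, Pow(14, -1)), 2), Mul(-23, Mul(2, 1, Pow(14, -1)))), 2) = Pow(Add(120, Pow(Mul(2, 1, Rational(1, 14)), 2), Mul(-23, Mul(2, 1, Rational(1, 14)))), 2) = Pow(Add(120, Pow(Rational(1, 7), 2), Mul(-23, Rational(1, 7))), 2) = Pow(Add(120, Rational(1, 49), Rational(-23, 7)), 2) = Pow(Rational(5720, 49), 2) = Rational(32718400, 2401)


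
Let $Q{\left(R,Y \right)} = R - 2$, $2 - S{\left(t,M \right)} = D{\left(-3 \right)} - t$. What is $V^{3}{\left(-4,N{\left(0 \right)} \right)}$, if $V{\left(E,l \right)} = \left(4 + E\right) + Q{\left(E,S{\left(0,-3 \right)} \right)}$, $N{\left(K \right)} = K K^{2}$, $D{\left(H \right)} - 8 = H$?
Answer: $-216$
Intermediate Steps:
$D{\left(H \right)} = 8 + H$
$S{\left(t,M \right)} = -3 + t$ ($S{\left(t,M \right)} = 2 - \left(\left(8 - 3\right) - t\right) = 2 - \left(5 - t\right) = 2 + \left(-5 + t\right) = -3 + t$)
$N{\left(K \right)} = K^{3}$
$Q{\left(R,Y \right)} = -2 + R$
$V{\left(E,l \right)} = 2 + 2 E$ ($V{\left(E,l \right)} = \left(4 + E\right) + \left(-2 + E\right) = 2 + 2 E$)
$V^{3}{\left(-4,N{\left(0 \right)} \right)} = \left(2 + 2 \left(-4\right)\right)^{3} = \left(2 - 8\right)^{3} = \left(-6\right)^{3} = -216$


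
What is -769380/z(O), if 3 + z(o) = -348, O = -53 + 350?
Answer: 256460/117 ≈ 2192.0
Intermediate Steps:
O = 297
z(o) = -351 (z(o) = -3 - 348 = -351)
-769380/z(O) = -769380/(-351) = -769380*(-1/351) = 256460/117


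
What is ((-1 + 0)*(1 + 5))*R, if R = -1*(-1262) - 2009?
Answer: 4482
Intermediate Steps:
R = -747 (R = 1262 - 2009 = -747)
((-1 + 0)*(1 + 5))*R = ((-1 + 0)*(1 + 5))*(-747) = -1*6*(-747) = -6*(-747) = 4482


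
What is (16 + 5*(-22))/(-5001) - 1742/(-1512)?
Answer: 1475645/1260252 ≈ 1.1709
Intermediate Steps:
(16 + 5*(-22))/(-5001) - 1742/(-1512) = (16 - 110)*(-1/5001) - 1742*(-1/1512) = -94*(-1/5001) + 871/756 = 94/5001 + 871/756 = 1475645/1260252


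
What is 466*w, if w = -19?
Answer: -8854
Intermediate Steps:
466*w = 466*(-19) = -8854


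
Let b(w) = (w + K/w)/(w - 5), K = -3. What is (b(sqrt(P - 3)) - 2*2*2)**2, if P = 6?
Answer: 64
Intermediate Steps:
b(w) = (w - 3/w)/(-5 + w) (b(w) = (w - 3/w)/(w - 5) = (w - 3/w)/(-5 + w))
(b(sqrt(P - 3)) - 2*2*2)**2 = ((-3 + (sqrt(6 - 3))**2)/((sqrt(6 - 3))*(-5 + sqrt(6 - 3))) - 2*2*2)**2 = ((-3 + (sqrt(3))**2)/((sqrt(3))*(-5 + sqrt(3))) - 4*2)**2 = ((sqrt(3)/3)*(-3 + 3)/(-5 + sqrt(3)) - 8)**2 = ((sqrt(3)/3)*0/(-5 + sqrt(3)) - 8)**2 = (0 - 8)**2 = (-8)**2 = 64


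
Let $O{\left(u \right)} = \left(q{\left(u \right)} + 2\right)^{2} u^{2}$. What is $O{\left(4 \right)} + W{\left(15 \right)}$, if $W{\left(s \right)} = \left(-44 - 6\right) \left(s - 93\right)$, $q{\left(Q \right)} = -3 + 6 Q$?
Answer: $12364$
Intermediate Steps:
$W{\left(s \right)} = 4650 - 50 s$ ($W{\left(s \right)} = - 50 \left(-93 + s\right) = 4650 - 50 s$)
$O{\left(u \right)} = u^{2} \left(-1 + 6 u\right)^{2}$ ($O{\left(u \right)} = \left(\left(-3 + 6 u\right) + 2\right)^{2} u^{2} = \left(-1 + 6 u\right)^{2} u^{2} = u^{2} \left(-1 + 6 u\right)^{2}$)
$O{\left(4 \right)} + W{\left(15 \right)} = 4^{2} \left(-1 + 6 \cdot 4\right)^{2} + \left(4650 - 750\right) = 16 \left(-1 + 24\right)^{2} + \left(4650 - 750\right) = 16 \cdot 23^{2} + 3900 = 16 \cdot 529 + 3900 = 8464 + 3900 = 12364$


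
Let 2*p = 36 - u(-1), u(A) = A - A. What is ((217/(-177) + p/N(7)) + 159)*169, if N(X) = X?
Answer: 33574892/1239 ≈ 27098.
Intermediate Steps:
u(A) = 0
p = 18 (p = (36 - 1*0)/2 = (36 + 0)/2 = (1/2)*36 = 18)
((217/(-177) + p/N(7)) + 159)*169 = ((217/(-177) + 18/7) + 159)*169 = ((217*(-1/177) + 18*(1/7)) + 159)*169 = ((-217/177 + 18/7) + 159)*169 = (1667/1239 + 159)*169 = (198668/1239)*169 = 33574892/1239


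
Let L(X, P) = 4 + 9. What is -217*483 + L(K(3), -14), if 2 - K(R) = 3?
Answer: -104798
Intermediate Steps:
K(R) = -1 (K(R) = 2 - 1*3 = 2 - 3 = -1)
L(X, P) = 13
-217*483 + L(K(3), -14) = -217*483 + 13 = -104811 + 13 = -104798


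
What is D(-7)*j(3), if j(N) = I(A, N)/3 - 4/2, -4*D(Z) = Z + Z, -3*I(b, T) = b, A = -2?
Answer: -56/9 ≈ -6.2222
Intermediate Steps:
I(b, T) = -b/3
D(Z) = -Z/2 (D(Z) = -(Z + Z)/4 = -Z/2)
j(N) = -16/9 (j(N) = -1/3*(-2)/3 - 4/2 = (2/3)*(1/3) - 4*1/2 = 2/9 - 2 = -16/9)
D(-7)*j(3) = -1/2*(-7)*(-16/9) = (7/2)*(-16/9) = -56/9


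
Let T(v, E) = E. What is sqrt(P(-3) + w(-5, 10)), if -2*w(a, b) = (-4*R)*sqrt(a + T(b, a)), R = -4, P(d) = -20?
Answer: 2*sqrt(-5 - 2*I*sqrt(10)) ≈ 2.4748 - 5.1112*I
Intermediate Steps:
w(a, b) = -8*sqrt(2)*sqrt(a) (w(a, b) = -(-4*(-4))*sqrt(a + a)/2 = -8*sqrt(2*a) = -8*sqrt(2)*sqrt(a))
sqrt(P(-3) + w(-5, 10)) = sqrt(-20 - 8*sqrt(2)*sqrt(-5)) = sqrt(-20 - 8*sqrt(2)*I*sqrt(5)) = sqrt(-20 - 8*I*sqrt(10))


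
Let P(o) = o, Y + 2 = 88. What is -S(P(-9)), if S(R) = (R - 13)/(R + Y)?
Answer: 2/7 ≈ 0.28571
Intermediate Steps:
Y = 86 (Y = -2 + 88 = 86)
S(R) = (-13 + R)/(86 + R) (S(R) = (R - 13)/(R + 86) = (-13 + R)/(86 + R))
-S(P(-9)) = -(-13 - 9)/(86 - 9) = -(-22)/77 = -1*(-2/7) = 2/7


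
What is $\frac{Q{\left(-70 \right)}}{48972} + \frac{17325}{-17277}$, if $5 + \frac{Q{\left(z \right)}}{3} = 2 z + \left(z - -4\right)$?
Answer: $- \frac{95486249}{94009916} \approx -1.0157$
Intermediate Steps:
$Q{\left(z \right)} = -3 + 9 z$ ($Q{\left(z \right)} = -15 + 3 \left(2 z + \left(z - -4\right)\right) = -15 + 3 \left(2 z + \left(z + 4\right)\right) = -15 + 3 \left(2 z + \left(4 + z\right)\right) = -15 + 3 \left(4 + 3 z\right) = -15 + \left(12 + 9 z\right) = -3 + 9 z$)
$\frac{Q{\left(-70 \right)}}{48972} + \frac{17325}{-17277} = \frac{-3 + 9 \left(-70\right)}{48972} + \frac{17325}{-17277} = \left(-3 - 630\right) \frac{1}{48972} + 17325 \left(- \frac{1}{17277}\right) = \left(-633\right) \frac{1}{48972} - \frac{5775}{5759} = - \frac{211}{16324} - \frac{5775}{5759} = - \frac{95486249}{94009916}$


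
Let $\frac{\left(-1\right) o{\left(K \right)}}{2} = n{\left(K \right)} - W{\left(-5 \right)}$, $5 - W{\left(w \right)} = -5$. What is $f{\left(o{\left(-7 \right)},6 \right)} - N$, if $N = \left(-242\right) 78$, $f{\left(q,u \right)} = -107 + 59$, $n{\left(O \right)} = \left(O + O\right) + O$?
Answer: $18828$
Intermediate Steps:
$n{\left(O \right)} = 3 O$ ($n{\left(O \right)} = 2 O + O = 3 O$)
$W{\left(w \right)} = 10$ ($W{\left(w \right)} = 5 - -5 = 5 + 5 = 10$)
$o{\left(K \right)} = 20 - 6 K$ ($o{\left(K \right)} = - 2 \left(3 K - 10\right) = - 2 \left(-10 + 3 K\right) = 20 - 6 K$)
$f{\left(q,u \right)} = -48$
$N = -18876$
$f{\left(o{\left(-7 \right)},6 \right)} - N = -48 - -18876 = -48 + 18876 = 18828$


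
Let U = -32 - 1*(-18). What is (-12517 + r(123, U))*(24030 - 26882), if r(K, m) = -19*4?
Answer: 35915236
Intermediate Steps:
U = -14 (U = -32 + 18 = -14)
r(K, m) = -76
(-12517 + r(123, U))*(24030 - 26882) = (-12517 - 76)*(24030 - 26882) = -12593*(-2852) = 35915236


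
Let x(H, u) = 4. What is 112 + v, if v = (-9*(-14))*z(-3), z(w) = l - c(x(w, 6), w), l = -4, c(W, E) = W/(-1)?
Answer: 112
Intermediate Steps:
c(W, E) = -W (c(W, E) = W*(-1) = -W)
z(w) = 0 (z(w) = -4 - (-1)*4 = -4 - 1*(-4) = -4 + 4 = 0)
v = 0 (v = -9*(-14)*0 = 126*0 = 0)
112 + v = 112 + 0 = 112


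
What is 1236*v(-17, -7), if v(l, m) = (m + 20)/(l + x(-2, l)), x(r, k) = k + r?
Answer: -1339/3 ≈ -446.33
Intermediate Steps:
v(l, m) = (20 + m)/(-2 + 2*l) (v(l, m) = (m + 20)/(l + (l - 2)) = (20 + m)/(l + (-2 + l)) = (20 + m)/(-2 + 2*l))
1236*v(-17, -7) = 1236*((20 - 7)/(2*(-1 - 17))) = 1236*((½)*13/(-18)) = 1236*((½)*(-1/18)*13) = 1236*(-13/36) = -1339/3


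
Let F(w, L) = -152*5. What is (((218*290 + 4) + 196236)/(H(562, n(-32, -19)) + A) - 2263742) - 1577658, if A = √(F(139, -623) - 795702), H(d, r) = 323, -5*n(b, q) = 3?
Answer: 20*(-192070*√796462 + 62025637*I)/(√796462 - 323*I) ≈ -3.8413e+6 - 257.06*I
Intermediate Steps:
F(w, L) = -760
n(b, q) = -⅗ (n(b, q) = -⅕*3 = -⅗)
A = I*√796462 (A = √(-760 - 795702) = √(-796462) = I*√796462 ≈ 892.45*I)
(((218*290 + 4) + 196236)/(H(562, n(-32, -19)) + A) - 2263742) - 1577658 = (((218*290 + 4) + 196236)/(323 + I*√796462) - 2263742) - 1577658 = (((63220 + 4) + 196236)/(323 + I*√796462) - 2263742) - 1577658 = ((63224 + 196236)/(323 + I*√796462) - 2263742) - 1577658 = (259460/(323 + I*√796462) - 2263742) - 1577658 = (-2263742 + 259460/(323 + I*√796462)) - 1577658 = -3841400 + 259460/(323 + I*√796462)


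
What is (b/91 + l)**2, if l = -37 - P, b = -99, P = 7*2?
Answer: 22467600/8281 ≈ 2713.1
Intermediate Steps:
P = 14
l = -51 (l = -37 - 1*14 = -37 - 14 = -51)
(b/91 + l)**2 = (-99/91 - 51)**2 = (-4740/91)**2 = 22467600/8281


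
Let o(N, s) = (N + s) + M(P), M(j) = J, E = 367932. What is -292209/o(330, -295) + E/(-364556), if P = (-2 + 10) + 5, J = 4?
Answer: -8878407796/1184807 ≈ -7493.5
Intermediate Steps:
P = 13 (P = 8 + 5 = 13)
M(j) = 4
o(N, s) = 4 + N + s (o(N, s) = (N + s) + 4 = 4 + N + s)
-292209/o(330, -295) + E/(-364556) = -292209/(4 + 330 - 295) + 367932/(-364556) = -292209/39 + 367932*(-1/364556) = -292209*1/39 - 91983/91139 = -97403/13 - 91983/91139 = -8878407796/1184807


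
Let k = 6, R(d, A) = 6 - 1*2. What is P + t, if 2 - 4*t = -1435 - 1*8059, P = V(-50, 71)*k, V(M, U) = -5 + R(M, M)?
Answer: 2368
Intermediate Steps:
R(d, A) = 4 (R(d, A) = 6 - 2 = 4)
V(M, U) = -1 (V(M, U) = -5 + 4 = -1)
P = -6 (P = -1*6 = -6)
t = 2374 (t = ½ - (-1435 - 1*8059)/4 = ½ - (-1435 - 8059)/4 = ½ - ¼*(-9494) = ½ + 4747/2 = 2374)
P + t = -6 + 2374 = 2368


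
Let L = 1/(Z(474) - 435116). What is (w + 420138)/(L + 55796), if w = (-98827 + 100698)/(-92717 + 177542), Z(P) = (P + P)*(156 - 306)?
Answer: 20574507528656836/2732376413856375 ≈ 7.5299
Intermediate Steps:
Z(P) = -300*P (Z(P) = (2*P)*(-150) = -300*P)
w = 1871/84825 ≈ 0.022057
L = -1/577316 (L = 1/(-300*474 - 435116) = 1/(-142200 - 435116) = 1/(-577316) = -1/577316 ≈ -1.7322e-6)
(w + 420138)/(L + 55796) = (1871/84825 + 420138)/(-1/577316 + 55796) = 35638207721/(84825*(32211923535/577316)) = (35638207721/84825)*(577316/32211923535) = 20574507528656836/2732376413856375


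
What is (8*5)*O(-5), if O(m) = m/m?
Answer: 40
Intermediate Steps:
O(m) = 1
(8*5)*O(-5) = (8*5)*1 = 40*1 = 40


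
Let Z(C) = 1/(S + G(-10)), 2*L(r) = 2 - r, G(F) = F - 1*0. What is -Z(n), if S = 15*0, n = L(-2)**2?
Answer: 1/10 ≈ 0.10000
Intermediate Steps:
G(F) = F (G(F) = F + 0 = F)
L(r) = 1 - r/2 (L(r) = (2 - r)/2 = 1 - r/2)
n = 4 (n = (1 - 1/2*(-2))**2 = (1 + 1)**2 = 2**2 = 4)
S = 0
Z(C) = -1/10 (Z(C) = 1/(0 - 10) = 1/(-10) = -1/10)
-Z(n) = -1*(-1/10) = 1/10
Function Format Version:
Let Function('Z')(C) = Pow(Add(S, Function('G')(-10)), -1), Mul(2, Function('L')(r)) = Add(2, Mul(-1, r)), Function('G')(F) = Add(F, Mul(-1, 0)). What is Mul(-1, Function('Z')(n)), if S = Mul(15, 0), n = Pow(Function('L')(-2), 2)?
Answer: Rational(1, 10) ≈ 0.10000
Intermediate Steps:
Function('G')(F) = F (Function('G')(F) = Add(F, 0) = F)
Function('L')(r) = Add(1, Mul(Rational(-1, 2), r)) (Function('L')(r) = Mul(Rational(1, 2), Add(2, Mul(-1, r))) = Add(1, Mul(Rational(-1, 2), r)))
n = 4 (n = Pow(Add(1, Mul(Rational(-1, 2), -2)), 2) = Pow(Add(1, 1), 2) = Pow(2, 2) = 4)
S = 0
Function('Z')(C) = Rational(-1, 10) (Function('Z')(C) = Pow(Add(0, -10), -1) = Pow(-10, -1) = Rational(-1, 10))
Mul(-1, Function('Z')(n)) = Mul(-1, Rational(-1, 10)) = Rational(1, 10)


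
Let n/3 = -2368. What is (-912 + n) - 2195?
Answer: -10211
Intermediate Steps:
n = -7104 (n = 3*(-2368) = -7104)
(-912 + n) - 2195 = (-912 - 7104) - 2195 = -8016 - 2195 = -10211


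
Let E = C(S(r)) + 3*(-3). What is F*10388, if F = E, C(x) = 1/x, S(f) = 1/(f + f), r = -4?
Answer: -176596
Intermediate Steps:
S(f) = 1/(2*f)
E = -17 (E = 1/((1/2)/(-4)) + 3*(-3) = 1/((1/2)*(-1/4)) - 9 = 1/(-1/8) - 9 = -8 - 9 = -17)
F = -17
F*10388 = -17*10388 = -176596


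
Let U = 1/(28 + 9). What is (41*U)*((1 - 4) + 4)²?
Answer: 41/37 ≈ 1.1081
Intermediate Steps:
U = 1/37 ≈ 0.027027
(41*U)*((1 - 4) + 4)² = (41*(1/37))*((1 - 4) + 4)² = 41*(-3 + 4)²/37 = (41/37)*1² = (41/37)*1 = 41/37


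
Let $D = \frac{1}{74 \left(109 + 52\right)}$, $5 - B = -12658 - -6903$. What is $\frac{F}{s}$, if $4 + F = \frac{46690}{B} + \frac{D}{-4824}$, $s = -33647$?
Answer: $- \frac{943916431}{7735194427968} \approx -0.00012203$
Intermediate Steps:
$B = 5760$ ($B = 5 - \left(-12658 - -6903\right) = 5 - \left(-12658 + 6903\right) = 5 - -5755 = 5 + 5755 = 5760$)
$D = \frac{1}{11914}$ ($D = \frac{1}{74 \cdot 161} = \frac{1}{11914} \approx 8.3935 \cdot 10^{-5}$)
$F = \frac{943916431}{229892544}$ ($F = -4 + \left(\frac{46690}{5760} + \frac{1}{11914 \left(-4824\right)}\right) = -4 + \left(46690 \cdot \frac{1}{5760} + \frac{1}{11914} \left(- \frac{1}{4824}\right)\right) = -4 + \left(\frac{4669}{576} - \frac{1}{57473136}\right) = -4 + \frac{1863486607}{229892544} = \frac{943916431}{229892544} \approx 4.1059$)
$\frac{F}{s} = \frac{943916431}{229892544 \left(-33647\right)} = \frac{943916431}{229892544} \left(- \frac{1}{33647}\right) = - \frac{943916431}{7735194427968}$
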